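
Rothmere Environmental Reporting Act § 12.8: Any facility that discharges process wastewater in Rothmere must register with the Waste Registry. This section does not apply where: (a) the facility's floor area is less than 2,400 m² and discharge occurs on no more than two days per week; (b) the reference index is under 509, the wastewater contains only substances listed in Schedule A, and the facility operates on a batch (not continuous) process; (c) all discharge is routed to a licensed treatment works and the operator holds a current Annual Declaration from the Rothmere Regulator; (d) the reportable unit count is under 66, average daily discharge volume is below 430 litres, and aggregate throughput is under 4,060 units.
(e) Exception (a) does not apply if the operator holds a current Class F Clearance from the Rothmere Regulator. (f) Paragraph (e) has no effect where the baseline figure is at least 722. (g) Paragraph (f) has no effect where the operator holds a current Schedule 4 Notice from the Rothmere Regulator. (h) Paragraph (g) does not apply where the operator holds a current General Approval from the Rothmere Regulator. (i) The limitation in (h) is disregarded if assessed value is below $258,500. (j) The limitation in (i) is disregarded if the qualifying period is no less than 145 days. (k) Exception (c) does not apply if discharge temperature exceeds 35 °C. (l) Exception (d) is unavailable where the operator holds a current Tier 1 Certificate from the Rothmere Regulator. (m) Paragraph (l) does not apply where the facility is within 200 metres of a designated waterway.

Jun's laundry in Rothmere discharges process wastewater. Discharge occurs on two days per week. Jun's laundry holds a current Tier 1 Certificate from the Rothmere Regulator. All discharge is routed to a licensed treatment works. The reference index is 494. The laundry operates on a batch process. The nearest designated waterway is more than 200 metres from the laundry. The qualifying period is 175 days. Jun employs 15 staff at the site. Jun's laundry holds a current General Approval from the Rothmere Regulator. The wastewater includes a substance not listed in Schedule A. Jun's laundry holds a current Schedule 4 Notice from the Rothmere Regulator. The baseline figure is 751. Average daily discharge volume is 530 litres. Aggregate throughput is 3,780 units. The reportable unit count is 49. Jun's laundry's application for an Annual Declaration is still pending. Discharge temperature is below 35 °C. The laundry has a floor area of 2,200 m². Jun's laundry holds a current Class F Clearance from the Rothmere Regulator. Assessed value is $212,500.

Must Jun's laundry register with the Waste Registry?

Exception (a) is satisfied on its face — the facility's floor area is 2,200 m², less than the 2,400 m² limit; discharge occurs on no more than two days per week. Considering the limiting provisions: (e) would limit (a) — a current Class F Clearance is held — but (f) sets (e) aside: (f) operates against (e): the baseline figure is 751, meeting the 722 threshold. (g) applies (a current Schedule 4 Notice is held), but is overridden by (h): (h) applies — a current General Approval is held. (i) would limit (h) — assessed value is $212,500, below the $258,500 limit — but (j) sets (i) aside: (j) operates against (i): the qualifying period is 175 days, meeting the 145 days threshold. So (a) applies.
Exception (b) does not apply: the wastewater includes a non-Schedule-A substance.
Exception (c) requires that the operator holds a current Annual Declaration from the Rothmere Regulator; but the Annual Declaration is not current, so (c) is unavailable.
Exception (d) does not apply: average daily discharge volume is 530 litres, not below 430 litres.

No — exception (a) applies; Jun's laundry is not required to register with the Waste Registry.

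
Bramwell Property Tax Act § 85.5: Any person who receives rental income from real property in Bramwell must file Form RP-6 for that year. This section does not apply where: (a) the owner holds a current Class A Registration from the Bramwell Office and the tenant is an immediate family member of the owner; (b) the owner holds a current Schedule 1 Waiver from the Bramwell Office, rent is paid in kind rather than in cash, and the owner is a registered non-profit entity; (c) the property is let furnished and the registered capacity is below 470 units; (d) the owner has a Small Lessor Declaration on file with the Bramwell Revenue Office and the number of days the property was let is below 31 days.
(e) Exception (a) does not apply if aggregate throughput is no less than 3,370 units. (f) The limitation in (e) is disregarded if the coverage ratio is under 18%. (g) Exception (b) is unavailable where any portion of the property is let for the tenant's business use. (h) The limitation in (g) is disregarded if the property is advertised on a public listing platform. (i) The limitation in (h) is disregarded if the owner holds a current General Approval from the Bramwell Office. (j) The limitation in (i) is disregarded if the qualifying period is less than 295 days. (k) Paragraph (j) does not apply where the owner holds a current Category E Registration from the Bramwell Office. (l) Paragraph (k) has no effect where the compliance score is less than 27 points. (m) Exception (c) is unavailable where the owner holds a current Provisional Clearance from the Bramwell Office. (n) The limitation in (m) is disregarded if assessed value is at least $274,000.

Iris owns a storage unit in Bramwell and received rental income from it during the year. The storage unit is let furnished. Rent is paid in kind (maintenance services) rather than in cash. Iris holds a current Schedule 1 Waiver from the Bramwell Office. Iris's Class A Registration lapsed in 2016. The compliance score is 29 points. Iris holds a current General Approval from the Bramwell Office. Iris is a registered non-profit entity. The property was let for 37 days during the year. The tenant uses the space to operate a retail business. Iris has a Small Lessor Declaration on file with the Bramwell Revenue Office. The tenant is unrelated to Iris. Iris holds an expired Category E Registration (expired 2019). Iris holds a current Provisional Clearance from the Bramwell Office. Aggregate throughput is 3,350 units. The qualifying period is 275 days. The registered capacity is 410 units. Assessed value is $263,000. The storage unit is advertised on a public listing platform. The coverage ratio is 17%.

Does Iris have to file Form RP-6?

Exception (a) requires that the owner holds a current Class A Registration from the Bramwell Office; but no current Class A Registration is held, so (a) is unavailable.
Exception (b): a current Schedule 1 Waiver is held; rent is paid in kind; Iris is a registered non-profit — every condition holds. As to paragraphs (g)–(l): (g) applies (the space is let for business use), but is set aside by (h): (h) applies — the property is publicly advertised. (i) applies (a current General Approval is held), but yields to (j): (j) operates against (i): the qualifying period is 275 days, less than the 295 days limit. (k), which would lift (j), does not operate here — no current Category E Registration is held. So (b) applies.
All of (c)'s requirements are met (the property is let furnished; the registered capacity is 410 units, below the 470 units limit). But: (m) operates — a current Provisional Clearance is held. (n), which would lift (m), is not engaged — assessed value is $263,000, short of $274,000. (c) is therefore removed.
Exception (d) does not apply: the number of days the property was let is 37 days, not below 31 days.

No — exception (b) applies; Iris is not required to file Form RP-6.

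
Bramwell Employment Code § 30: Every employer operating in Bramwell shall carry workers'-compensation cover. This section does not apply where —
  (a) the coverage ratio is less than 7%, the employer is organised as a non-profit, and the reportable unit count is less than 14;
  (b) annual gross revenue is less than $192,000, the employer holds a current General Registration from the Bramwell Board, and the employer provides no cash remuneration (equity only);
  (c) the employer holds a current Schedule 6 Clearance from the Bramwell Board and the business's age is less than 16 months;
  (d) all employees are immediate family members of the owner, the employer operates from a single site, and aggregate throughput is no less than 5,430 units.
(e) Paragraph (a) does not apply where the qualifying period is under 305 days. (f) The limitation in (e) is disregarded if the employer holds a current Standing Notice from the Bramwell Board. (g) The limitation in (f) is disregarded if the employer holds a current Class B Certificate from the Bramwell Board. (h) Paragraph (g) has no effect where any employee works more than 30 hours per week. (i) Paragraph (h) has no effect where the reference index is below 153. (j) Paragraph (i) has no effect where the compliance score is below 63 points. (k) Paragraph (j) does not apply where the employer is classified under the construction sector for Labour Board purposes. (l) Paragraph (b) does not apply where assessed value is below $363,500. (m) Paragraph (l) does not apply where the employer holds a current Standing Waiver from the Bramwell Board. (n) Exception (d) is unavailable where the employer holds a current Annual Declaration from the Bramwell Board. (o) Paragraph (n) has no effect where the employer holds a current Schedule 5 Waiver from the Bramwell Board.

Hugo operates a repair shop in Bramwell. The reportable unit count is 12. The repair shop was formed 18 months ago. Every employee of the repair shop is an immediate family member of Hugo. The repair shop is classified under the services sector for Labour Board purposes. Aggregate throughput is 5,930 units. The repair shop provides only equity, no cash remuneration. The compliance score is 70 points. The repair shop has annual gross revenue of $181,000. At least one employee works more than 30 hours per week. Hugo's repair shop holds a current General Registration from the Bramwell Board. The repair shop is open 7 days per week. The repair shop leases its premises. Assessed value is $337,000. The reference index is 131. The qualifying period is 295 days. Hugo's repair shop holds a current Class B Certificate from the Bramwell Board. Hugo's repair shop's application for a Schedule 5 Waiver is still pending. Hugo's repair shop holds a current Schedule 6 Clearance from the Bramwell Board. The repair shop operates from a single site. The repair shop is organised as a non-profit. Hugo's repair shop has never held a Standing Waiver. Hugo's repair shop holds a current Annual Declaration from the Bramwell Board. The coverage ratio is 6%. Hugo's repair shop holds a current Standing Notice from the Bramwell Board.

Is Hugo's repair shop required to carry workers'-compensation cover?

Yes — Hugo's repair shop must carry workers'-compensation cover.

Exception (a)'s conditions are all satisfied: the coverage ratio is 6%, less than the 7% limit; the employer is a non-profit; the reportable unit count is 12, less than the 14 limit. But: (e) operates — the qualifying period is 295 days, under the 305 days limit. (f) operates (a current Standing Notice is held), but is displaced by (g): (g) is triggered — a current Class B Certificate is held. (h) is engaged (at least one employee exceeds 30 hours/week), but is overridden by (i): (i) operates — the reference index is 131, below the 153 limit. (j) is not engaged (the compliance score is 70 points, not below 63 points), so (i) stands. (a) is therefore removed.
Exception (b) is satisfied on its face — annual gross revenue is $181,000, less than the $192,000 limit; a current General Registration is held; remuneration is equity-only. But applying paragraphs (l)–(m): (l) operates against (b): assessed value is $337,000, below the $363,500 limit. (m), which would lift (l), is inapplicable — the Standing Waiver is not current. Exception (b) does not apply.
Exception (c) requires that the business's age is less than 16 months; but the business's age is 18 months, not less than 16 months, so (c) is unavailable.
Exception (d)'s conditions are all satisfied: every employee is an immediate family member; the employer operates from a single site; aggregate throughput is 5,930 units, meeting the 5,430 units threshold. Turning to paragraphs (n)–(o): (n) applies — a current Annual Declaration is held. (o), which would lift (n), does not operate here — there is no Schedule 5 Waiver in force. So (d) is unavailable.
None of the exceptions is available; § 30 applies in full.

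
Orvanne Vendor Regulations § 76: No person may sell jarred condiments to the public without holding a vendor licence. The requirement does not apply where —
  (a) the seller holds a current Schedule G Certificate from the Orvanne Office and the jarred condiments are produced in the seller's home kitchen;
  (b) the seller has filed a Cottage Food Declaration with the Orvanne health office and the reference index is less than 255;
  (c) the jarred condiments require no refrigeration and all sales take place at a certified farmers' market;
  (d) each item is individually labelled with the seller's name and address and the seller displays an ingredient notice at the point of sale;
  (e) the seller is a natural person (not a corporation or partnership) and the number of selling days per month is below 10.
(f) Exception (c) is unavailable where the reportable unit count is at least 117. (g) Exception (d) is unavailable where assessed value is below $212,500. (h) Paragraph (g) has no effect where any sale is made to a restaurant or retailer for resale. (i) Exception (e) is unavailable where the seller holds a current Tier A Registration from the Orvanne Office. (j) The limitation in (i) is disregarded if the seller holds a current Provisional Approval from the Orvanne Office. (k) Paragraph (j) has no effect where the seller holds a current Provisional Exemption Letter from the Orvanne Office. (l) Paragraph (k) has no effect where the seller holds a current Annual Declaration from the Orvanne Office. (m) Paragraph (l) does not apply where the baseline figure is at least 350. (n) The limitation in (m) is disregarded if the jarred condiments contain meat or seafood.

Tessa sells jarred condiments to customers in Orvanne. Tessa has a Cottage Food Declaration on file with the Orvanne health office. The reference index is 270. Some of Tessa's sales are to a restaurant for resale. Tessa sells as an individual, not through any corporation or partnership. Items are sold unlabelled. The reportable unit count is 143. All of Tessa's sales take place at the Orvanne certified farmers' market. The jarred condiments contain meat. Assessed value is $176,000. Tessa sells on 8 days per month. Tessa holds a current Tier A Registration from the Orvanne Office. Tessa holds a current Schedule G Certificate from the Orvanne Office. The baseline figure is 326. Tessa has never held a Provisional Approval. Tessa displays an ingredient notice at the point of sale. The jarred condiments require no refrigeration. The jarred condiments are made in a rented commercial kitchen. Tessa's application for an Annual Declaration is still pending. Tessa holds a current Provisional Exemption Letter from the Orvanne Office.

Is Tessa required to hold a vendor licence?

Yes — Tessa must hold a vendor licence.

Exception (a) does not apply: the jarred condiments are made in a commercial kitchen, not a home kitchen.
Exception (b) does not apply: the reference index is 270, not less than 255.
All of (c)'s requirements are met (the jarred condiments are shelf-stable; all sales are at a certified farmers' market). But: (f) operates against (c): the reportable unit count is 143, meeting the 117 threshold. Exception (c) does not apply.
Exception (d) requires that each item is individually labelled with the seller's name and address; but items are sold unlabelled, so (d) is unavailable.
Exception (e): the seller is a natural person; the number of selling days per month is 8, below the 10 limit — every condition holds. Turning to paragraphs (i)–(n): (i) is triggered — a current Tier A Registration is held. (j), which would lift (i), is not engaged — there is no Provisional Approval in force. Exception (e) does not apply.
Every exception is unavailable, so the rule governs.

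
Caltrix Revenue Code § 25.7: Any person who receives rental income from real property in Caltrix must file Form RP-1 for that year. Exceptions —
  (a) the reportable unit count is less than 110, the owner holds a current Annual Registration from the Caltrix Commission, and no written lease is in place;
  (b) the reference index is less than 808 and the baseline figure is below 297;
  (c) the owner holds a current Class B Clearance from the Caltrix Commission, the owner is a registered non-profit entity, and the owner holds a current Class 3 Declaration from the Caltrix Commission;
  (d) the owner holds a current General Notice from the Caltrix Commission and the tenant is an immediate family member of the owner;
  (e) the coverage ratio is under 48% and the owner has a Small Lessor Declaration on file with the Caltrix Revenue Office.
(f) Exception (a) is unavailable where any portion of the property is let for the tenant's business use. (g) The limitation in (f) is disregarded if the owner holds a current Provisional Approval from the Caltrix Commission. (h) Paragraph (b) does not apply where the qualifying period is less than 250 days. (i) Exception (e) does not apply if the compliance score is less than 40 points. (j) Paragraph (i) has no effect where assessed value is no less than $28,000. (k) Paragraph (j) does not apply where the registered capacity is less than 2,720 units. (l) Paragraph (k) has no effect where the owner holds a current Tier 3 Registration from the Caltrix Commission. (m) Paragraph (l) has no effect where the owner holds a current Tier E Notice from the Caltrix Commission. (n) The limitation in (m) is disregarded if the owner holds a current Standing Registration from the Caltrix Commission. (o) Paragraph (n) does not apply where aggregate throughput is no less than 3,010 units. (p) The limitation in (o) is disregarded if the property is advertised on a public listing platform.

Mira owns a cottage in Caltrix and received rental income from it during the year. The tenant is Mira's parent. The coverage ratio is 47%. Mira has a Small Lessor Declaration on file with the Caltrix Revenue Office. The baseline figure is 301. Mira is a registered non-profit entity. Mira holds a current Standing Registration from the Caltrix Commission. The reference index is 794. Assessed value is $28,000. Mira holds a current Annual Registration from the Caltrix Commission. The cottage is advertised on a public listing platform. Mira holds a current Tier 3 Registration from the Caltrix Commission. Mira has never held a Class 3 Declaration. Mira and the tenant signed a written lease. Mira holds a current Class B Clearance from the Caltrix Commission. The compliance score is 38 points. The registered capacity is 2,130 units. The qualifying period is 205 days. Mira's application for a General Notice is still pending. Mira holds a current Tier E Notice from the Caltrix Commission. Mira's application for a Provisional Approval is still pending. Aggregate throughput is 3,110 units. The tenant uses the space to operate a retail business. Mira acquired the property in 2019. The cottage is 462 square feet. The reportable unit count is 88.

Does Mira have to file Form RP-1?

Exception (a) requires that no written lease is in place; but a written lease is in place, so (a) is unavailable.
Exception (b) requires that the baseline figure is below 297; but the baseline figure is 301, not below 297, so (b) is unavailable.
Exception (c) fails — no current Class 3 Declaration is held.
Exception (d) does not apply: no current General Notice is held.
All of (e)'s requirements are met (the coverage ratio is 47%, under the 48% limit; a Small Lessor Declaration is on file). As to paragraphs (i)–(p): (i) operates (the compliance score is 38 points, less than the 40 points limit), but is displaced by (j): (j) is triggered — assessed value is $28,000, meeting the $28,000 threshold. (k) would limit (j) — the registered capacity is 2,130 units, less than the 2,720 units limit — but (l) sets (k) aside: (l) operates — a current Tier 3 Registration is held. (m) is engaged (a current Tier E Notice is held), but yields to (n): (n) operates against (m): a current Standing Registration is held. (o) operates (aggregate throughput is 3,110 units, meeting the 3,010 units threshold), but is displaced by (p): (p) operates against (o): the property is publicly advertised. Exception (e) stands.

No — exception (e) applies; Mira is not required to file Form RP-1.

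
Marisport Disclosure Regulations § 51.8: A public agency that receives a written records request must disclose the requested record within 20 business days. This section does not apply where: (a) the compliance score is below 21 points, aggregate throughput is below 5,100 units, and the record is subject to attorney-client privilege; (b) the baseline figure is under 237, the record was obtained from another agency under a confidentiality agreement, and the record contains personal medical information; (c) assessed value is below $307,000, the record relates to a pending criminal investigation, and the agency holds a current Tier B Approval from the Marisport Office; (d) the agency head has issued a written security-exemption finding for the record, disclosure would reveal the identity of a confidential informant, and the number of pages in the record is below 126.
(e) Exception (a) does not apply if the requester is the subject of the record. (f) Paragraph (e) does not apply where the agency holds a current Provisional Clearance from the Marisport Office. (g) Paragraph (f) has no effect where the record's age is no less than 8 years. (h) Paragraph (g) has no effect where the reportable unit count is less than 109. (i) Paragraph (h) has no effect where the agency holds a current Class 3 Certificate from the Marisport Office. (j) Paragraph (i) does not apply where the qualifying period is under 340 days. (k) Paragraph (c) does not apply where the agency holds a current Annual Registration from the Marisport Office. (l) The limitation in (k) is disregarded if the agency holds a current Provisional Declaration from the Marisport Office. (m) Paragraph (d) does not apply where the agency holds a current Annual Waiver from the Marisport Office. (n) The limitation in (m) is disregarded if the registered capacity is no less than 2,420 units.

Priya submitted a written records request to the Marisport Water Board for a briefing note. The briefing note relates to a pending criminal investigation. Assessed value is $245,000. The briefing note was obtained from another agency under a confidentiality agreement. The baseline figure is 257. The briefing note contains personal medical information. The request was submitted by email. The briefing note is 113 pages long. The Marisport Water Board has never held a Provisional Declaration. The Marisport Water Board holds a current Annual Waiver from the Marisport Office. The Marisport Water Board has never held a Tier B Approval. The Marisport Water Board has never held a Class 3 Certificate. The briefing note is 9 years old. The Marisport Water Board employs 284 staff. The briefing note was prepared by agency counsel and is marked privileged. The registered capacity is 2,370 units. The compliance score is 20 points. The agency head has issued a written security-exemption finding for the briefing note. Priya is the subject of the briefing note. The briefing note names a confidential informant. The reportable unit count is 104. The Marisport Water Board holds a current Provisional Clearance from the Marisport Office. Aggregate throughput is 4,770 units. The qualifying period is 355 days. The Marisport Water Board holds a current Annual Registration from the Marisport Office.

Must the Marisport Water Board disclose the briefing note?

No — exception (a) applies; the Marisport Water Board is not required to disclose the briefing note.

Exception (a)'s conditions are all satisfied: the compliance score is 20 points, below the 21 points limit; aggregate throughput is 4,770 units, below the 5,100 units limit; the briefing note is privileged. As to paragraphs (e)–(j): (e) would limit (a) — Priya is the subject of the briefing note — but (f) sets (e) aside: (f) operates against (e): a current Provisional Clearance is held. (g) would limit (f) — the record's age is 9 years, meeting the 8 years threshold — but (h) sets (g) aside: (h) operates — the reportable unit count is 104, less than the 109 limit. (i), which would lift (h), is inapplicable — no current Class 3 Certificate is held. So (a) applies.
Exception (b) requires that the baseline figure is under 237; but the baseline figure is 257, not under 237, so (b) is unavailable.
Exception (c) fails — no current Tier B Approval is held.
All of (d)'s requirements are met (a written security-exemption finding has been issued; the briefing note names a confidential informant; the number of pages in the record is 113, below the 126 limit). Turning to paragraphs (m)–(n): (m) operates against (d): a current Annual Waiver is held. (n) is inapplicable (the registered capacity is 2,370 units, short of 2,420 units), so (m) stands. So (d) is unavailable.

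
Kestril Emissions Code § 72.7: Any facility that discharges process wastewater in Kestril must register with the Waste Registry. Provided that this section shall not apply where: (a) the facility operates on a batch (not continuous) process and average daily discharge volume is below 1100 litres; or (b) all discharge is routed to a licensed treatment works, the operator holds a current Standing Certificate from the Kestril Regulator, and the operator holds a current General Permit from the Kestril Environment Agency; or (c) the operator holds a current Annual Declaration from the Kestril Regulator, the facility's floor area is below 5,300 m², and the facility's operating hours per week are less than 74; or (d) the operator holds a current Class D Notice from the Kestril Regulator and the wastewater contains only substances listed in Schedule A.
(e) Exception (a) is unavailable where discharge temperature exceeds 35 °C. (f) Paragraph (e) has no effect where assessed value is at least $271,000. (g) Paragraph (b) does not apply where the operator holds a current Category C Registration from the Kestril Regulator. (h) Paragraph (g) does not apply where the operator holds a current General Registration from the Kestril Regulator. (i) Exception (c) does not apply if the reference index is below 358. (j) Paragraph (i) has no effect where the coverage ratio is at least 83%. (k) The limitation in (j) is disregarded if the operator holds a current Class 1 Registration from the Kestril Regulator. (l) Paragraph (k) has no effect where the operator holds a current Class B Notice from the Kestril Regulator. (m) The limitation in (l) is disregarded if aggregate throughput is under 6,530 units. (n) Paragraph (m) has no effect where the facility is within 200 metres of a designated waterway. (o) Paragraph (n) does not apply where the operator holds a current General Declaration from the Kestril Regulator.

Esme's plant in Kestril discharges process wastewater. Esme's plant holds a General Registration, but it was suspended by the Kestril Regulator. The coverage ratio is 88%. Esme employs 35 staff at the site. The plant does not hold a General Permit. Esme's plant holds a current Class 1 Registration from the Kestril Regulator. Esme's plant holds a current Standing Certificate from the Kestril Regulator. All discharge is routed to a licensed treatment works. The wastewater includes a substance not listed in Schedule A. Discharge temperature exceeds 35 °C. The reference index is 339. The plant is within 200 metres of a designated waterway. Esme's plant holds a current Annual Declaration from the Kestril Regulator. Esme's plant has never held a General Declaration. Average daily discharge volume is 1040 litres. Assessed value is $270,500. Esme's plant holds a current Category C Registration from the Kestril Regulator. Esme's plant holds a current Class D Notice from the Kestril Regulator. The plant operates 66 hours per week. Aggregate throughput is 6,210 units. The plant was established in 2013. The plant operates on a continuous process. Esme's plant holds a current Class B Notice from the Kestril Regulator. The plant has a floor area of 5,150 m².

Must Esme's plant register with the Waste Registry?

No — exception (c) applies; Esme's plant is not required to register with the Waste Registry.

Exception (a) does not apply: the facility operates on a continuous process.
Exception (b) fails — no General Permit is held.
Exception (c)'s conditions are all satisfied: a current Annual Declaration is held; the facility's floor area is 5,150 m², below the 5,300 m² limit; the facility's operating hours per week are 66, less than the 74 limit. As to paragraphs (i)–(o): (i) would limit (c) — the reference index is 339, below the 358 limit — but (j) sets (i) aside: (j) applies — the coverage ratio is 88%, meeting the 83% threshold. (k) would limit (j) — a current Class 1 Registration is held — but (l) sets (k) aside: (l) operates against (k): a current Class B Notice is held. (m) is engaged (aggregate throughput is 6,210 units, under the 6,530 units limit), but is displaced by (n): (n) is triggered — the plant is within 200 m of a designated waterway. (o), which would lift (n), is not triggered — the General Declaration is not current. Exception (c) stands.
Exception (d) fails — the wastewater includes a non-Schedule-A substance.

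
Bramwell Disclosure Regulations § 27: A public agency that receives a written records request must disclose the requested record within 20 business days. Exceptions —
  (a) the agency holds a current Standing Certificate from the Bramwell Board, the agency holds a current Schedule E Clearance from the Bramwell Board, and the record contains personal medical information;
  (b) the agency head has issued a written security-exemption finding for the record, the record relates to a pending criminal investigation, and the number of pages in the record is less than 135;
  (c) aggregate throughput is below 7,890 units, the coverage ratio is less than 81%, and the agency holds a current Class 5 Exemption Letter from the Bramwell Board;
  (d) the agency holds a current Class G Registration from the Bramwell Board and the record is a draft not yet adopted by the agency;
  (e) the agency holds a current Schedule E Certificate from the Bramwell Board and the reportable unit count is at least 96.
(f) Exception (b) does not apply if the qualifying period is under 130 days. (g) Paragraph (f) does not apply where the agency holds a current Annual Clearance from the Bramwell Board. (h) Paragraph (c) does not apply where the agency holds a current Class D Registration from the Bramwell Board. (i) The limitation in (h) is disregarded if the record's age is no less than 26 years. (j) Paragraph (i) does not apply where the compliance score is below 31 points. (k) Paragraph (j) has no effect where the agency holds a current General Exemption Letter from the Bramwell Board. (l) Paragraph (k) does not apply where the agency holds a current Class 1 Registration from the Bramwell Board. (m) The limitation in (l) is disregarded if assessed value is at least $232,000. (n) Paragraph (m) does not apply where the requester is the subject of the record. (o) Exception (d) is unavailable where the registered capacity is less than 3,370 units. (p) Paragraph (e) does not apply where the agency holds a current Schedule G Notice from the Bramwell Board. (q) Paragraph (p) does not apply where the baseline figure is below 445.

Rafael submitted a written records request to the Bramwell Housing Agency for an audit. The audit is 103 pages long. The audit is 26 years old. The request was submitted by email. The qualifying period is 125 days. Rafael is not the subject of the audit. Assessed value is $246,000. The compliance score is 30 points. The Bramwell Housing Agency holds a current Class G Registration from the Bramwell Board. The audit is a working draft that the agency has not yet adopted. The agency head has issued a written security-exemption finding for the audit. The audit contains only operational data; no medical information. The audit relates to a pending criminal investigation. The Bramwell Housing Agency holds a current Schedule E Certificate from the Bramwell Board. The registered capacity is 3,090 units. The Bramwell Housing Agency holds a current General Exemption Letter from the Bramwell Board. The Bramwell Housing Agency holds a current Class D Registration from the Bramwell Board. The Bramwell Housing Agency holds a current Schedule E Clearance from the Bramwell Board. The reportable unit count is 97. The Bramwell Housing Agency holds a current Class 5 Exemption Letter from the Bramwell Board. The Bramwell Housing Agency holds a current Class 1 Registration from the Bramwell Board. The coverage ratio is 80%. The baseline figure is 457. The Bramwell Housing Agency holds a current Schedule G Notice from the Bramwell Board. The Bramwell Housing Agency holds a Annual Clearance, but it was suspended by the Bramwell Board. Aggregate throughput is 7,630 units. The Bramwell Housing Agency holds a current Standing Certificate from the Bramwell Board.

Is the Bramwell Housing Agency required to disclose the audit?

No — exception (c) applies; the Bramwell Housing Agency is not required to disclose the audit.

Exception (a) fails — the audit contains only operational data.
Exception (b) is satisfied on its face — a written security-exemption finding has been issued; the audit relates to a pending investigation; the number of pages in the record is 103, less than the 135 limit. Turning to paragraphs (f)–(g): (f) operates against (b): the qualifying period is 125 days, under the 130 days limit. (g), which would lift (f), is not triggered — there is no Annual Clearance in force. (b) is therefore removed.
Exception (c) is satisfied on its face — aggregate throughput is 7,630 units, below the 7,890 units limit; the coverage ratio is 80%, less than the 81% limit; a current Class 5 Exemption Letter is held. Considering the limiting provisions: (h) operates (a current Class D Registration is held), but is displaced by (i): (i) operates against (h): the record's age is 26 years, meeting the 26 years threshold. (j) would limit (i) — the compliance score is 30 points, below the 31 points limit — but (k) sets (j) aside: (k) applies — a current General Exemption Letter is held. (l) operates (a current Class 1 Registration is held), but is displaced by (m): (m) operates — assessed value is $246,000, meeting the $232,000 threshold. (n), which would lift (m), is inapplicable — Rafael is not the subject of the audit. (c) remains available.
All of (d)'s requirements are met (a current Class G Registration is held; the audit is an unadopted draft). However, paragraph (o) must be considered: (o) is engaged — the registered capacity is 3,090 units, less than the 3,370 units limit. So (d) is unavailable.
Exception (e): a current Schedule E Certificate is held; the reportable unit count is 97, meeting the 96 threshold — every condition holds. But: (p) operates — a current Schedule G Notice is held. (q), which would lift (p), is not engaged — the baseline figure is 457, not below 445. (e) is therefore removed.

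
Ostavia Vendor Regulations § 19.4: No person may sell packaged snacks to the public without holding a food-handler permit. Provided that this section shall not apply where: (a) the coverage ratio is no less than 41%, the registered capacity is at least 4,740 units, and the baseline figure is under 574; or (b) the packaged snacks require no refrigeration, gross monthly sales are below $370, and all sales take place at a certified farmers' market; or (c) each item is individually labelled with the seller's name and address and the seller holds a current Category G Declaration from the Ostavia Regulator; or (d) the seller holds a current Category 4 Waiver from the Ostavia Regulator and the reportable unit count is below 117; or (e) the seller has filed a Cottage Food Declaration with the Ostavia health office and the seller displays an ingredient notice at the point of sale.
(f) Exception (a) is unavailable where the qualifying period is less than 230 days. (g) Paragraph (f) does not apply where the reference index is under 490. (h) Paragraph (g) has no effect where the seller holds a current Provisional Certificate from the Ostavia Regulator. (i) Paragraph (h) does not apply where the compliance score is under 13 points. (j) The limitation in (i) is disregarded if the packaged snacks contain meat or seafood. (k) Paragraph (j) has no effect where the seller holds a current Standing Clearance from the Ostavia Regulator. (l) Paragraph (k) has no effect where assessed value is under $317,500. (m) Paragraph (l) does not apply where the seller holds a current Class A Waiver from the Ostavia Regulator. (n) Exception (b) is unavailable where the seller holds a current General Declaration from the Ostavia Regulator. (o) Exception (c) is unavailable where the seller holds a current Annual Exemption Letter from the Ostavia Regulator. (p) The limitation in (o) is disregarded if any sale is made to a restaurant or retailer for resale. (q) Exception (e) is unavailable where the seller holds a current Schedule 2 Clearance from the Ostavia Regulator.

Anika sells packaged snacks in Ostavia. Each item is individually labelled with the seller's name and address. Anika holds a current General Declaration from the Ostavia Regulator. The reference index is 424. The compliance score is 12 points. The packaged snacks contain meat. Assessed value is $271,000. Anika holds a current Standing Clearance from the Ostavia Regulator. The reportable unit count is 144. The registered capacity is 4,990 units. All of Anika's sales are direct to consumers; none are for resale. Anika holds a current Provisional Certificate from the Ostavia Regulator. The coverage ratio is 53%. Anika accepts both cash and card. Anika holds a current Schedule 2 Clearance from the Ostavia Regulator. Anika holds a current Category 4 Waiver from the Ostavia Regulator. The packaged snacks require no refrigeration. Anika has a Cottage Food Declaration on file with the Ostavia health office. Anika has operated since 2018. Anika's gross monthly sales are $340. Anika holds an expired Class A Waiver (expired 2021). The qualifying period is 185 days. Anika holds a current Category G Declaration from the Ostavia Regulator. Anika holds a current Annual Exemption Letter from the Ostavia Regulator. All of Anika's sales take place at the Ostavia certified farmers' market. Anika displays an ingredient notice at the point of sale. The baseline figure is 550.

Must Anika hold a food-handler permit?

Yes — Anika must hold a food-handler permit.

Exception (a): the coverage ratio is 53%, meeting the 41% threshold; the registered capacity is 4,990 units, meeting the 4,740 units threshold; the baseline figure is 550, under the 574 limit — every condition holds. But: (f) operates against (a): the qualifying period is 185 days, less than the 230 days limit. (g) would limit (f) — the reference index is 424, under the 490 limit — but (h) sets (g) aside: (h) operates against (g): a current Provisional Certificate is held. (i) would limit (h) — the compliance score is 12 points, under the 13 points limit — but (j) sets (i) aside: (j) operates against (i): the packaged snacks contain meat. (k) is triggered (a current Standing Clearance is held), but is itself disapplied by (l): (l) operates against (k): assessed value is $271,000, under the $317,500 limit. (m), which would lift (l), does not operate here — there is no Class A Waiver in force. Exception (a) does not apply.
Exception (b) is satisfied on its face — the packaged snacks are shelf-stable; gross monthly sales are $340, below the $370 limit; all sales are at a certified farmers' market. But applying paragraph (n): (n) operates against (b): a current General Declaration is held. (b) is therefore removed.
Exception (c) is satisfied on its face — items are individually labelled; a current Category G Declaration is held. Turning to paragraphs (o)–(p): (o) is triggered — a current Annual Exemption Letter is held. (p), which would lift (o), is not triggered — no sales are for resale. So (c) is unavailable.
Exception (d) requires that the reportable unit count is below 117; but the reportable unit count is 144, not below 117, so (d) is unavailable.
Exception (e) is satisfied on its face — a Cottage Food Declaration is on file; an ingredient notice is displayed. But applying paragraph (q): (q) operates — a current Schedule 2 Clearance is held. So (e) is unavailable.
No exception displaces § 19.4.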